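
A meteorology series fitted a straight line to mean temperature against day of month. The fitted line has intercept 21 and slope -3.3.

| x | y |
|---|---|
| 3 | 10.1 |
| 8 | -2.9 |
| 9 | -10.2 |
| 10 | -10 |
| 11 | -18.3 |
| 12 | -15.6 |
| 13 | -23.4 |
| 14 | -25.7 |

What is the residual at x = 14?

ŷ = 21 − 3.3·14 = -25.2
e = -25.7 − (-25.2) = -0.5

e = -0.5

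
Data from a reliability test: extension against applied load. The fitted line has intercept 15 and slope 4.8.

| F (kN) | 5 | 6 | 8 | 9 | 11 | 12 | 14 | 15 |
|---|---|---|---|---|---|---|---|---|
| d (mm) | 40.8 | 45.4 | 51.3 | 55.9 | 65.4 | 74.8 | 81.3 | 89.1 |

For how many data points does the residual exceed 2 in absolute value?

5

F=5: d̂ = 15 + 4.8·5 = 39; e = 40.8 − 39 = 1.8
F=6: d̂ = 15 + 4.8·6 = 43.8; e = 45.4 − 43.8 = 1.6
F=8: d̂ = 15 + 4.8·8 = 53.4; e = 51.3 − 53.4 = -2.1
F=9: d̂ = 15 + 4.8·9 = 58.2; e = 55.9 − 58.2 = -2.3
F=11: d̂ = 15 + 4.8·11 = 67.8; e = 65.4 − 67.8 = -2.4
F=12: d̂ = 15 + 4.8·12 = 72.6; e = 74.8 − 72.6 = 2.2
F=14: d̂ = 15 + 4.8·14 = 82.2; e = 81.3 − 82.2 = -0.9
F=15: d̂ = 15 + 4.8·15 = 87; e = 89.1 − 87 = 2.1
|e| > 2: F=8 (|e|=2.1), F=9 (|e|=2.3), F=11 (|e|=2.4), F=12 (|e|=2.2), F=15 (|e|=2.1) → 5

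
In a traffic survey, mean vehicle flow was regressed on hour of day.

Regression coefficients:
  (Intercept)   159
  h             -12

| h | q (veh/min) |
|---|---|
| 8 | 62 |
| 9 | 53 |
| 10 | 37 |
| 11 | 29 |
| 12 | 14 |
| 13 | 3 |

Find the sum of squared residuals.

SSE = 14

h=8: q̂ = 159 − 12·8 = 63; e = 62 − 63 = -1
h=9: q̂ = 159 − 12·9 = 51; e = 53 − 51 = 2
h=10: q̂ = 159 − 12·10 = 39; e = 37 − 39 = -2
h=11: q̂ = 159 − 12·11 = 27; e = 29 − 27 = 2
h=12: q̂ = 159 − 12·12 = 15; e = 14 − 15 = -1
h=13: q̂ = 159 − 12·13 = 3; e = 3 − 3 = 0
SSE = 1 + 4 + 4 + 4 + 1 + 0 = 14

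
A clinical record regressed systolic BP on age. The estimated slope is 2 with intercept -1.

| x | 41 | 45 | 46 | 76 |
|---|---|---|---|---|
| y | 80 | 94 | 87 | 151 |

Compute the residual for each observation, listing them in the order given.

x=41: ŷ = -1 + 2·41 = 81; e = 80 − 81 = -1
x=45: ŷ = -1 + 2·45 = 89; e = 94 − 89 = 5
x=46: ŷ = -1 + 2·46 = 91; e = 87 − 91 = -4
x=76: ŷ = -1 + 2·76 = 151; e = 151 − 151 = 0

-1, 5, -4, 0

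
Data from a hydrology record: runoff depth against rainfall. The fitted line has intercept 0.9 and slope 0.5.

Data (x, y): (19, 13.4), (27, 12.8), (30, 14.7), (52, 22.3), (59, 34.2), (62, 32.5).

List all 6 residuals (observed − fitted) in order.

3, -1.6, -1.2, -4.6, 3.8, 0.6

x=19: ŷ = 0.9 + 0.5·19 = 10.4; e = 13.4 − 10.4 = 3
x=27: ŷ = 0.9 + 0.5·27 = 14.4; e = 12.8 − 14.4 = -1.6
x=30: ŷ = 0.9 + 0.5·30 = 15.9; e = 14.7 − 15.9 = -1.2
x=52: ŷ = 0.9 + 0.5·52 = 26.9; e = 22.3 − 26.9 = -4.6
x=59: ŷ = 0.9 + 0.5·59 = 30.4; e = 34.2 − 30.4 = 3.8
x=62: ŷ = 0.9 + 0.5·62 = 31.9; e = 32.5 − 31.9 = 0.6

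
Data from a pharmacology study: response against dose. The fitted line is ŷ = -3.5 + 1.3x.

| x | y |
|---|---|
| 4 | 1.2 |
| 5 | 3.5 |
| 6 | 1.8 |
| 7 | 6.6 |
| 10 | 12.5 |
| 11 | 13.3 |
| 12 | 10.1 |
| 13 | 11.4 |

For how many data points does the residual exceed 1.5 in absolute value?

5

x=4: ŷ = -3.5 + 1.3·4 = 1.7; e = 1.2 − 1.7 = -0.5
x=5: ŷ = -3.5 + 1.3·5 = 3; e = 3.5 − 3 = 0.5
x=6: ŷ = -3.5 + 1.3·6 = 4.3; e = 1.8 − 4.3 = -2.5
x=7: ŷ = -3.5 + 1.3·7 = 5.6; e = 6.6 − 5.6 = 1
x=10: ŷ = -3.5 + 1.3·10 = 9.5; e = 12.5 − 9.5 = 3
x=11: ŷ = -3.5 + 1.3·11 = 10.8; e = 13.3 − 10.8 = 2.5
x=12: ŷ = -3.5 + 1.3·12 = 12.1; e = 10.1 − 12.1 = -2
x=13: ŷ = -3.5 + 1.3·13 = 13.4; e = 11.4 − 13.4 = -2
|e| > 1.5: x=6 (|e|=2.5), x=10 (|e|=3), x=11 (|e|=2.5), x=12 (|e|=2), x=13 (|e|=2) → 5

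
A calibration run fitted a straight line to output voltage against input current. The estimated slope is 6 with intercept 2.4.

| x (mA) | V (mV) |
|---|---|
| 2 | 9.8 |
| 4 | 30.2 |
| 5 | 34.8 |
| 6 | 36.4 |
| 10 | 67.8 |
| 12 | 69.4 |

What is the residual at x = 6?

e = -2

V̂ = 2.4 + 6·6 = 38.4
e = 36.4 − 38.4 = -2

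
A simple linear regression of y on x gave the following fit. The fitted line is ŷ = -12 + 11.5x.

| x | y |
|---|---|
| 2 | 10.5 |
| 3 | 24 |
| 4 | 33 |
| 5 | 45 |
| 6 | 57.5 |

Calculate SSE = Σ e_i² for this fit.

x=2: ŷ = -12 + 11.5·2 = 11; e = 10.5 − 11 = -0.5
x=3: ŷ = -12 + 11.5·3 = 22.5; e = 24 − 22.5 = 1.5
x=4: ŷ = -12 + 11.5·4 = 34; e = 33 − 34 = -1
x=5: ŷ = -12 + 11.5·5 = 45.5; e = 45 − 45.5 = -0.5
x=6: ŷ = -12 + 11.5·6 = 57; e = 57.5 − 57 = 0.5
SSE = 0.25 + 2.25 + 1 + 0.25 + 0.25 = 4

SSE = 4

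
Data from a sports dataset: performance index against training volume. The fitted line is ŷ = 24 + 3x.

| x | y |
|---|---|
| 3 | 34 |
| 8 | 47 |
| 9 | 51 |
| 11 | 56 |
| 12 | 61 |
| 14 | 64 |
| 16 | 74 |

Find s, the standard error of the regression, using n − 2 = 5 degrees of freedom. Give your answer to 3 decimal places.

x=3: ŷ = 24 + 3·3 = 33; e = 34 − 33 = 1
x=8: ŷ = 24 + 3·8 = 48; e = 47 − 48 = -1
x=9: ŷ = 24 + 3·9 = 51; e = 51 − 51 = 0
x=11: ŷ = 24 + 3·11 = 57; e = 56 − 57 = -1
x=12: ŷ = 24 + 3·12 = 60; e = 61 − 60 = 1
x=14: ŷ = 24 + 3·14 = 66; e = 64 − 66 = -2
x=16: ŷ = 24 + 3·16 = 72; e = 74 − 72 = 2
SSE = 1 + 1 + 0 + 1 + 1 + 4 + 4 = 12
s = √(12/5) = √2.4 ≈ 1.549

s = 1.549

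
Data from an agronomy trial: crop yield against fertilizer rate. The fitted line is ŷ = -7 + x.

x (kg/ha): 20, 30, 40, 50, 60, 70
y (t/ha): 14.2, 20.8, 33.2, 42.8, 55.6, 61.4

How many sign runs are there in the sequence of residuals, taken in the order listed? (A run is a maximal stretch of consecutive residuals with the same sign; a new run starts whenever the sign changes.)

x=20: ŷ = -7 + 20 = 13; r = 14.2 − 13 = 1.2
x=30: ŷ = -7 + 30 = 23; r = 20.8 − 23 = -2.2
x=40: ŷ = -7 + 40 = 33; r = 33.2 − 33 = 0.2
x=50: ŷ = -7 + 50 = 43; r = 42.8 − 43 = -0.2
x=60: ŷ = -7 + 60 = 53; r = 55.6 − 53 = 2.6
x=70: ŷ = -7 + 70 = 63; r = 61.4 − 63 = -1.6
Signs: + − + − + −
Runs: +×1, −×1, +×1, −×1, +×1, −×1 → 6

6 runs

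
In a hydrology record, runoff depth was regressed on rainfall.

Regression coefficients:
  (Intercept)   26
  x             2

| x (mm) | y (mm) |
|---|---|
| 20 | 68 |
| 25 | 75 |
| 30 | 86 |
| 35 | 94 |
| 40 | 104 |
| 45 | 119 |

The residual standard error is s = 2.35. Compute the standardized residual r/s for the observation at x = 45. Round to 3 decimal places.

ŷ = 26 + 2·45 = 116
r = 119 − 116 = 3
r/s = 3 / 2.35 = 1.277

1.277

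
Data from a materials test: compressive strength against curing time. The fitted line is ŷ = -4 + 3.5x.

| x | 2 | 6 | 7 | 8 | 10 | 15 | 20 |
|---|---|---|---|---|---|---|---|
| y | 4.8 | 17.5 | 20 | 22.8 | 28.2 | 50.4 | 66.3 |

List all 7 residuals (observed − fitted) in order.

x=2: ŷ = -4 + 3.5·2 = 3; r = 4.8 − 3 = 1.8
x=6: ŷ = -4 + 3.5·6 = 17; r = 17.5 − 17 = 0.5
x=7: ŷ = -4 + 3.5·7 = 20.5; r = 20 − 20.5 = -0.5
x=8: ŷ = -4 + 3.5·8 = 24; r = 22.8 − 24 = -1.2
x=10: ŷ = -4 + 3.5·10 = 31; r = 28.2 − 31 = -2.8
x=15: ŷ = -4 + 3.5·15 = 48.5; r = 50.4 − 48.5 = 1.9
x=20: ŷ = -4 + 3.5·20 = 66; r = 66.3 − 66 = 0.3

1.8, 0.5, -0.5, -1.2, -2.8, 1.9, 0.3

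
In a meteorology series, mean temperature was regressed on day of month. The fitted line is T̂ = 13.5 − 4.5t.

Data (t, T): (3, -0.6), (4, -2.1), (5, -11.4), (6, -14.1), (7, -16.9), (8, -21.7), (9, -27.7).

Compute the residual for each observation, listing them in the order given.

-0.6, 2.4, -2.4, -0.6, 1.1, 0.8, -0.7

t=3: T̂ = 13.5 − 4.5·3 = 0; r = -0.6 − 0 = -0.6
t=4: T̂ = 13.5 − 4.5·4 = -4.5; r = -2.1 − (-4.5) = 2.4
t=5: T̂ = 13.5 − 4.5·5 = -9; r = -11.4 − (-9) = -2.4
t=6: T̂ = 13.5 − 4.5·6 = -13.5; r = -14.1 − (-13.5) = -0.6
t=7: T̂ = 13.5 − 4.5·7 = -18; r = -16.9 − (-18) = 1.1
t=8: T̂ = 13.5 − 4.5·8 = -22.5; r = -21.7 − (-22.5) = 0.8
t=9: T̂ = 13.5 − 4.5·9 = -27; r = -27.7 − (-27) = -0.7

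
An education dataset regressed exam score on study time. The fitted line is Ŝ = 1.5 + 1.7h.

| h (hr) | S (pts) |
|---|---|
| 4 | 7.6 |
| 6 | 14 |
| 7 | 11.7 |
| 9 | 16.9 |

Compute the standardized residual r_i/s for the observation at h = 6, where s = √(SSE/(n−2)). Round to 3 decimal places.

h=4: Ŝ = 1.5 + 1.7·4 = 8.3; r = 7.6 − 8.3 = -0.7
h=6: Ŝ = 1.5 + 1.7·6 = 11.7; r = 14 − 11.7 = 2.3
h=7: Ŝ = 1.5 + 1.7·7 = 13.4; r = 11.7 − 13.4 = -1.7
h=9: Ŝ = 1.5 + 1.7·9 = 16.8; r = 16.9 − 16.8 = 0.1
SSE = 0.49 + 5.29 + 2.89 + 0.01 = 8.68
s = √(8.68/2) = 2.08327
r/s = 2.3 / 2.08327 = 1.104

1.104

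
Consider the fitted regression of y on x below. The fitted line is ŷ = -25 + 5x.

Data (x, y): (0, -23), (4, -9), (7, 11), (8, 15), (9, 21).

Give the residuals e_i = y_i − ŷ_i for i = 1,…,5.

2, -4, 1, 0, 1

x=0: ŷ = -25 + 5·0 = -25; e = -23 − (-25) = 2
x=4: ŷ = -25 + 5·4 = -5; e = -9 − (-5) = -4
x=7: ŷ = -25 + 5·7 = 10; e = 11 − 10 = 1
x=8: ŷ = -25 + 5·8 = 15; e = 15 − 15 = 0
x=9: ŷ = -25 + 5·9 = 20; e = 21 − 20 = 1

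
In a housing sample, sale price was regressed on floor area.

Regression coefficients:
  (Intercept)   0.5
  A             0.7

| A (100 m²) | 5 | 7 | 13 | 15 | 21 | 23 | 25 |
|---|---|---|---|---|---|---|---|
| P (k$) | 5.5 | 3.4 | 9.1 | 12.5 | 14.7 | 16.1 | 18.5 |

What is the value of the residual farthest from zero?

r = -2

A=5: ŷ = 0.5 + 0.7·5 = 4; r = 5.5 − 4 = 1.5
A=7: ŷ = 0.5 + 0.7·7 = 5.4; r = 3.4 − 5.4 = -2
A=13: ŷ = 0.5 + 0.7·13 = 9.6; r = 9.1 − 9.6 = -0.5
A=15: ŷ = 0.5 + 0.7·15 = 11; r = 12.5 − 11 = 1.5
A=21: ŷ = 0.5 + 0.7·21 = 15.2; r = 14.7 − 15.2 = -0.5
A=23: ŷ = 0.5 + 0.7·23 = 16.6; r = 16.1 − 16.6 = -0.5
A=25: ŷ = 0.5 + 0.7·25 = 18; r = 18.5 − 18 = 0.5
Largest |r| is 2 at A = 7, residual -2.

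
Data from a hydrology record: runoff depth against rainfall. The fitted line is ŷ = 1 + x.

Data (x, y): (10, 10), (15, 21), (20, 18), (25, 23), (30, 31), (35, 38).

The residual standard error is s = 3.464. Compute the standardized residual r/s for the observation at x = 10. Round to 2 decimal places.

-0.29

ŷ = 1 + 10 = 11
r = 10 − 11 = -1
r/s = -1 / 3.464 = -0.29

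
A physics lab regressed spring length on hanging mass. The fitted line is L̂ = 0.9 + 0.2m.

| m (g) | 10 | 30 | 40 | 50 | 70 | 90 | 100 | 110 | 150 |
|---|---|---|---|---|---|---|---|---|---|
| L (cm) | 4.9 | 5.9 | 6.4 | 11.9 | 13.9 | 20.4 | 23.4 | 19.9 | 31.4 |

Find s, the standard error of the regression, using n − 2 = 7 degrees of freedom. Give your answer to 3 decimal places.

m=10: L̂ = 0.9 + 0.2·10 = 2.9; e = 4.9 − 2.9 = 2
m=30: L̂ = 0.9 + 0.2·30 = 6.9; e = 5.9 − 6.9 = -1
m=40: L̂ = 0.9 + 0.2·40 = 8.9; e = 6.4 − 8.9 = -2.5
m=50: L̂ = 0.9 + 0.2·50 = 10.9; e = 11.9 − 10.9 = 1
m=70: L̂ = 0.9 + 0.2·70 = 14.9; e = 13.9 − 14.9 = -1
m=90: L̂ = 0.9 + 0.2·90 = 18.9; e = 20.4 − 18.9 = 1.5
m=100: L̂ = 0.9 + 0.2·100 = 20.9; e = 23.4 − 20.9 = 2.5
m=110: L̂ = 0.9 + 0.2·110 = 22.9; e = 19.9 − 22.9 = -3
m=150: L̂ = 0.9 + 0.2·150 = 30.9; e = 31.4 − 30.9 = 0.5
SSE = 4 + 1 + 6.25 + 1 + 1 + 2.25 + 6.25 + 9 + 0.25 = 31
s = √(31/7) = √4.42857 ≈ 2.104

s = 2.104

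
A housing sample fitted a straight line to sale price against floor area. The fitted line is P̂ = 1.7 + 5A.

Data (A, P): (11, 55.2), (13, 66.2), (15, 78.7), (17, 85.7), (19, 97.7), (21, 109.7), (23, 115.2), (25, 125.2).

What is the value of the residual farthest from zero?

e = 3

A=11: P̂ = 1.7 + 5·11 = 56.7; e = 55.2 − 56.7 = -1.5
A=13: P̂ = 1.7 + 5·13 = 66.7; e = 66.2 − 66.7 = -0.5
A=15: P̂ = 1.7 + 5·15 = 76.7; e = 78.7 − 76.7 = 2
A=17: P̂ = 1.7 + 5·17 = 86.7; e = 85.7 − 86.7 = -1
A=19: P̂ = 1.7 + 5·19 = 96.7; e = 97.7 − 96.7 = 1
A=21: P̂ = 1.7 + 5·21 = 106.7; e = 109.7 − 106.7 = 3
A=23: P̂ = 1.7 + 5·23 = 116.7; e = 115.2 − 116.7 = -1.5
A=25: P̂ = 1.7 + 5·25 = 126.7; e = 125.2 − 126.7 = -1.5
Largest |e| is 3 at A = 21, residual 3.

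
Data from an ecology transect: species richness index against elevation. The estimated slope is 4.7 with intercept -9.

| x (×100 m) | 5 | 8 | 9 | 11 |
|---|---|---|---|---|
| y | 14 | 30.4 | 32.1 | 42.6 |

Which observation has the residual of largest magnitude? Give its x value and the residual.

x = 8, r = 1.8

x=5: ŷ = -9 + 4.7·5 = 14.5; r = 14 − 14.5 = -0.5
x=8: ŷ = -9 + 4.7·8 = 28.6; r = 30.4 − 28.6 = 1.8
x=9: ŷ = -9 + 4.7·9 = 33.3; r = 32.1 − 33.3 = -1.2
x=11: ŷ = -9 + 4.7·11 = 42.7; r = 42.6 − 42.7 = -0.1
Largest |r| is 1.8 at x = 8, residual 1.8.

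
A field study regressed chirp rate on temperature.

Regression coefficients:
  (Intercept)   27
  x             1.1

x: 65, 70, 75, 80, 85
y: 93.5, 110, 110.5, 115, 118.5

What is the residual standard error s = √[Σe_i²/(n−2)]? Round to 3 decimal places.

x=65: ŷ = 27 + 1.1·65 = 98.5; e = 93.5 − 98.5 = -5
x=70: ŷ = 27 + 1.1·70 = 104; e = 110 − 104 = 6
x=75: ŷ = 27 + 1.1·75 = 109.5; e = 110.5 − 109.5 = 1
x=80: ŷ = 27 + 1.1·80 = 115; e = 115 − 115 = 0
x=85: ŷ = 27 + 1.1·85 = 120.5; e = 118.5 − 120.5 = -2
SSE = 25 + 36 + 1 + 0 + 4 = 66
s = √(66/3) = √22 ≈ 4.690

s = 4.690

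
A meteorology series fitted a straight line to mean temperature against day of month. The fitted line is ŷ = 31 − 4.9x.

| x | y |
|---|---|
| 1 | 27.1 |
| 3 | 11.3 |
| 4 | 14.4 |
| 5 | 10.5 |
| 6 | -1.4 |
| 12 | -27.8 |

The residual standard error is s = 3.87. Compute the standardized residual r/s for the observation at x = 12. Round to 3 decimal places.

0.000

ŷ = 31 − 4.9·12 = -27.8
r = -27.8 − (-27.8) = 0
r/s = 0 / 3.87 = 0.000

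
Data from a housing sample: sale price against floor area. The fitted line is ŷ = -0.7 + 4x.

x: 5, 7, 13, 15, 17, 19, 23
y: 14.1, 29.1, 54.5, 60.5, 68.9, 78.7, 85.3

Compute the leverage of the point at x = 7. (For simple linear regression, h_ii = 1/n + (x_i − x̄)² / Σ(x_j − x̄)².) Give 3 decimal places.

h = 0.350

x̄ = (5 + 7 + 13 + 15 + 17 + 19 + 23)/7 = 14.1429
Σ(x − x̄)² = 83.5918 + 51.0204 + 1.30612 + 0.734694 + 8.16327 + 23.5918 + 78.449 = 246.857
h = 1/7 + (-7.14286)²/246.857 = 0.142857 + 0.20668 = 0.350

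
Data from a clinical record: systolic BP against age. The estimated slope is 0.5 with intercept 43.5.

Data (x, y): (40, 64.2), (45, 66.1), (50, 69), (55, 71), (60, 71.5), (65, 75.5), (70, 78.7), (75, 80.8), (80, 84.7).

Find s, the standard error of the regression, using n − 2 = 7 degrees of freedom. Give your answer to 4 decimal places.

x=40: ŷ = 43.5 + 0.5·40 = 63.5; e = 64.2 − 63.5 = 0.7
x=45: ŷ = 43.5 + 0.5·45 = 66; e = 66.1 − 66 = 0.1
x=50: ŷ = 43.5 + 0.5·50 = 68.5; e = 69 − 68.5 = 0.5
x=55: ŷ = 43.5 + 0.5·55 = 71; e = 71 − 71 = 0
x=60: ŷ = 43.5 + 0.5·60 = 73.5; e = 71.5 − 73.5 = -2
x=65: ŷ = 43.5 + 0.5·65 = 76; e = 75.5 − 76 = -0.5
x=70: ŷ = 43.5 + 0.5·70 = 78.5; e = 78.7 − 78.5 = 0.2
x=75: ŷ = 43.5 + 0.5·75 = 81; e = 80.8 − 81 = -0.2
x=80: ŷ = 43.5 + 0.5·80 = 83.5; e = 84.7 − 83.5 = 1.2
SSE = 0.49 + 0.01 + 0.25 + 0 + 4 + 0.25 + 0.04 + 0.04 + 1.44 = 6.52
s = √(6.52/7) = √0.931429 ≈ 0.9651

s = 0.9651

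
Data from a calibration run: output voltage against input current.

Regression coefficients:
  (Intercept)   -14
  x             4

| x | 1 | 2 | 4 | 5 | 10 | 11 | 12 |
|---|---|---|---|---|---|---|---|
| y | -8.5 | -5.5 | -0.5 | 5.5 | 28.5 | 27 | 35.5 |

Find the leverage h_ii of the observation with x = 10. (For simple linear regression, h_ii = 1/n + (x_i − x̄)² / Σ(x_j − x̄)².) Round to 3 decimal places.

x̄ = (1 + 2 + 4 + 5 + 10 + 11 + 12)/7 = 6.42857
Σ(x − x̄)² = 29.4694 + 19.6122 + 5.89796 + 2.04082 + 12.7551 + 20.898 + 31.0408 = 121.714
h = 1/7 + (3.57143)²/121.714 = 0.142857 + 0.104795 = 0.248

h = 0.248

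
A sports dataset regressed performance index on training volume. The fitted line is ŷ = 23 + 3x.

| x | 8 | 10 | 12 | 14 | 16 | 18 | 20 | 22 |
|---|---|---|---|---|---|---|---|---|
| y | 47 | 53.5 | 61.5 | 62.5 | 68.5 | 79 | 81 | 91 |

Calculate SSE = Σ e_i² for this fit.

SSE = 31

x=8: ŷ = 23 + 3·8 = 47; e = 47 − 47 = 0
x=10: ŷ = 23 + 3·10 = 53; e = 53.5 − 53 = 0.5
x=12: ŷ = 23 + 3·12 = 59; e = 61.5 − 59 = 2.5
x=14: ŷ = 23 + 3·14 = 65; e = 62.5 − 65 = -2.5
x=16: ŷ = 23 + 3·16 = 71; e = 68.5 − 71 = -2.5
x=18: ŷ = 23 + 3·18 = 77; e = 79 − 77 = 2
x=20: ŷ = 23 + 3·20 = 83; e = 81 − 83 = -2
x=22: ŷ = 23 + 3·22 = 89; e = 91 − 89 = 2
SSE = 0 + 0.25 + 6.25 + 6.25 + 6.25 + 4 + 4 + 4 = 31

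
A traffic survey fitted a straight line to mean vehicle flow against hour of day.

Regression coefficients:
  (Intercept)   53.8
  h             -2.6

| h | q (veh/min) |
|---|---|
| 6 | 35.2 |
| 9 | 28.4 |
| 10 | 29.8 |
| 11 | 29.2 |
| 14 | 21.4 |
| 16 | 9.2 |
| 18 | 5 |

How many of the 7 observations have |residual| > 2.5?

h=6: ŷ = 53.8 − 2.6·6 = 38.2; e = 35.2 − 38.2 = -3
h=9: ŷ = 53.8 − 2.6·9 = 30.4; e = 28.4 − 30.4 = -2
h=10: ŷ = 53.8 − 2.6·10 = 27.8; e = 29.8 − 27.8 = 2
h=11: ŷ = 53.8 − 2.6·11 = 25.2; e = 29.2 − 25.2 = 4
h=14: ŷ = 53.8 − 2.6·14 = 17.4; e = 21.4 − 17.4 = 4
h=16: ŷ = 53.8 − 2.6·16 = 12.2; e = 9.2 − 12.2 = -3
h=18: ŷ = 53.8 − 2.6·18 = 7; e = 5 − 7 = -2
|e| > 2.5: h=6 (|e|=3), h=11 (|e|=4), h=14 (|e|=4), h=16 (|e|=3) → 4

4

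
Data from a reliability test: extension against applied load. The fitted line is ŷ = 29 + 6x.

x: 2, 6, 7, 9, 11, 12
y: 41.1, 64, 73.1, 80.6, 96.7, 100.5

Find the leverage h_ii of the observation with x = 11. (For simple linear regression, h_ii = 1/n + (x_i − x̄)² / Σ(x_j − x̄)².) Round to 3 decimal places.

x̄ = (2 + 6 + 7 + 9 + 11 + 12)/6 = 7.83333
Σ(x − x̄)² = 34.0278 + 3.36111 + 0.694444 + 1.36111 + 10.0278 + 17.3611 = 66.8333
h = 1/6 + (3.16667)²/66.8333 = 0.166667 + 0.150042 = 0.317

h = 0.317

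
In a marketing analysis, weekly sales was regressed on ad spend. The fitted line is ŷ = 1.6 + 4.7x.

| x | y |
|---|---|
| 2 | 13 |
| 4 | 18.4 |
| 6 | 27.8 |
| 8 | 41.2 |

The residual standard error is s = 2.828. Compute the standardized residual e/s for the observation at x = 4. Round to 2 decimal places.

-0.71

ŷ = 1.6 + 4.7·4 = 20.4
e = 18.4 − 20.4 = -2
e/s = -2 / 2.828 = -0.71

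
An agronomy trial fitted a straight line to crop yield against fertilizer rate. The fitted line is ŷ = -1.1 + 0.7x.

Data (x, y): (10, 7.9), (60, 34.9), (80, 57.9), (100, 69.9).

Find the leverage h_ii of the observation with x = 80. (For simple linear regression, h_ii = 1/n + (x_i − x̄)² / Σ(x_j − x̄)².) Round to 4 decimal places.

h = 0.3184

x̄ = (10 + 60 + 80 + 100)/4 = 62.5
Σ(x − x̄)² = 2756.25 + 6.25 + 306.25 + 1406.25 = 4475
h = 1/4 + (17.5)²/4475 = 0.25 + 0.0684358 = 0.3184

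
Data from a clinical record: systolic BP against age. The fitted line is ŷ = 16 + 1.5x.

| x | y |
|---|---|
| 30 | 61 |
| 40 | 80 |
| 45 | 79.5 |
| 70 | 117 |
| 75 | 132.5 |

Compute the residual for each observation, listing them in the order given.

0, 4, -4, -4, 4

x=30: ŷ = 16 + 1.5·30 = 61; e = 61 − 61 = 0
x=40: ŷ = 16 + 1.5·40 = 76; e = 80 − 76 = 4
x=45: ŷ = 16 + 1.5·45 = 83.5; e = 79.5 − 83.5 = -4
x=70: ŷ = 16 + 1.5·70 = 121; e = 117 − 121 = -4
x=75: ŷ = 16 + 1.5·75 = 128.5; e = 132.5 − 128.5 = 4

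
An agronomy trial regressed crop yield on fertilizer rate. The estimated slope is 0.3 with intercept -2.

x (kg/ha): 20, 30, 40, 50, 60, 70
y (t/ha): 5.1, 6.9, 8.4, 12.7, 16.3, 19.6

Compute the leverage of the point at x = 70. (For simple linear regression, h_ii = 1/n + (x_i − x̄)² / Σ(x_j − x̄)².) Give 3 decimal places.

x̄ = (20 + 30 + 40 + 50 + 60 + 70)/6 = 45
Σ(x − x̄)² = 625 + 225 + 25 + 25 + 225 + 625 = 1750
h = 1/6 + (25)²/1750 = 0.166667 + 0.357143 = 0.524

h = 0.524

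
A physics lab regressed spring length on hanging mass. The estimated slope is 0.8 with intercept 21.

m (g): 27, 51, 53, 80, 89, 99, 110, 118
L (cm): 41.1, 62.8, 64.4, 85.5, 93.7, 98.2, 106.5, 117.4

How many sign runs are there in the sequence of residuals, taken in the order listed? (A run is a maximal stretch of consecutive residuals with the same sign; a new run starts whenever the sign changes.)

4 runs

m=27: L̂ = 21 + 0.8·27 = 42.6; r = 41.1 − 42.6 = -1.5
m=51: L̂ = 21 + 0.8·51 = 61.8; r = 62.8 − 61.8 = 1
m=53: L̂ = 21 + 0.8·53 = 63.4; r = 64.4 − 63.4 = 1
m=80: L̂ = 21 + 0.8·80 = 85; r = 85.5 − 85 = 0.5
m=89: L̂ = 21 + 0.8·89 = 92.2; r = 93.7 − 92.2 = 1.5
m=99: L̂ = 21 + 0.8·99 = 100.2; r = 98.2 − 100.2 = -2
m=110: L̂ = 21 + 0.8·110 = 109; r = 106.5 − 109 = -2.5
m=118: L̂ = 21 + 0.8·118 = 115.4; r = 117.4 − 115.4 = 2
Signs: − + + + + − − +
Runs: −×1, +×4, −×2, +×1 → 4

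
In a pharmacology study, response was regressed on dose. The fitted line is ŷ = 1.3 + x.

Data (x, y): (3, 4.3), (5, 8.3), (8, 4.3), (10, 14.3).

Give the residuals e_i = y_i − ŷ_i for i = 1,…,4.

0, 2, -5, 3

x=3: ŷ = 1.3 + 3 = 4.3; e = 4.3 − 4.3 = 0
x=5: ŷ = 1.3 + 5 = 6.3; e = 8.3 − 6.3 = 2
x=8: ŷ = 1.3 + 8 = 9.3; e = 4.3 − 9.3 = -5
x=10: ŷ = 1.3 + 10 = 11.3; e = 14.3 − 11.3 = 3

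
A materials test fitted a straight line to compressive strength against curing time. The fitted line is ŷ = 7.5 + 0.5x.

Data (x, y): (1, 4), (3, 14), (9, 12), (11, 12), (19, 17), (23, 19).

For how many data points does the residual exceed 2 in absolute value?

2

x=1: ŷ = 7.5 + 0.5·1 = 8; r = 4 − 8 = -4
x=3: ŷ = 7.5 + 0.5·3 = 9; r = 14 − 9 = 5
x=9: ŷ = 7.5 + 0.5·9 = 12; r = 12 − 12 = 0
x=11: ŷ = 7.5 + 0.5·11 = 13; r = 12 − 13 = -1
x=19: ŷ = 7.5 + 0.5·19 = 17; r = 17 − 17 = 0
x=23: ŷ = 7.5 + 0.5·23 = 19; r = 19 − 19 = 0
|r| > 2: x=1 (|r|=4), x=3 (|r|=5) → 2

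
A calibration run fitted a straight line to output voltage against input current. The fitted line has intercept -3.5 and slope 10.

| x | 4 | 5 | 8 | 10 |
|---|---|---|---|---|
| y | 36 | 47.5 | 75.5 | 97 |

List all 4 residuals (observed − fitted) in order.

x=4: ŷ = -3.5 + 10·4 = 36.5; e = 36 − 36.5 = -0.5
x=5: ŷ = -3.5 + 10·5 = 46.5; e = 47.5 − 46.5 = 1
x=8: ŷ = -3.5 + 10·8 = 76.5; e = 75.5 − 76.5 = -1
x=10: ŷ = -3.5 + 10·10 = 96.5; e = 97 − 96.5 = 0.5

-0.5, 1, -1, 0.5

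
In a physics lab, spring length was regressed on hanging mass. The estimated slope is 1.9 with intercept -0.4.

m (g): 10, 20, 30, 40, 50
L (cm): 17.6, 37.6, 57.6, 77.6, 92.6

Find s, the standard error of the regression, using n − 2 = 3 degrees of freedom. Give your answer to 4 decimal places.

m=10: ŷ = -0.4 + 1.9·10 = 18.6; r = 17.6 − 18.6 = -1
m=20: ŷ = -0.4 + 1.9·20 = 37.6; r = 37.6 − 37.6 = 0
m=30: ŷ = -0.4 + 1.9·30 = 56.6; r = 57.6 − 56.6 = 1
m=40: ŷ = -0.4 + 1.9·40 = 75.6; r = 77.6 − 75.6 = 2
m=50: ŷ = -0.4 + 1.9·50 = 94.6; r = 92.6 − 94.6 = -2
SSE = 1 + 0 + 1 + 4 + 4 = 10
s = √(10/3) = √3.33333 ≈ 1.8257

s = 1.8257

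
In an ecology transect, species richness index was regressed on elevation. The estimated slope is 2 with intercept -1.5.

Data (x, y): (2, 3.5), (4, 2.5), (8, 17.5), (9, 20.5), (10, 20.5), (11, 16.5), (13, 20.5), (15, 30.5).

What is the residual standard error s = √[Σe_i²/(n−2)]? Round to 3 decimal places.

s = 3.697

x=2: ŷ = -1.5 + 2·2 = 2.5; e = 3.5 − 2.5 = 1
x=4: ŷ = -1.5 + 2·4 = 6.5; e = 2.5 − 6.5 = -4
x=8: ŷ = -1.5 + 2·8 = 14.5; e = 17.5 − 14.5 = 3
x=9: ŷ = -1.5 + 2·9 = 16.5; e = 20.5 − 16.5 = 4
x=10: ŷ = -1.5 + 2·10 = 18.5; e = 20.5 − 18.5 = 2
x=11: ŷ = -1.5 + 2·11 = 20.5; e = 16.5 − 20.5 = -4
x=13: ŷ = -1.5 + 2·13 = 24.5; e = 20.5 − 24.5 = -4
x=15: ŷ = -1.5 + 2·15 = 28.5; e = 30.5 − 28.5 = 2
SSE = 1 + 16 + 9 + 16 + 4 + 16 + 16 + 4 = 82
s = √(82/6) = √13.6667 ≈ 3.697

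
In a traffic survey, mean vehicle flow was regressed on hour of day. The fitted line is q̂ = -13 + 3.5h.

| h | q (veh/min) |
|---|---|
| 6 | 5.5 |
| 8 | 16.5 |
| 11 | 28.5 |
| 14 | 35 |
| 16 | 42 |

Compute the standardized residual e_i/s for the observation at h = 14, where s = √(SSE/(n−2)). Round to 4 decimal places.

-0.3922

h=6: q̂ = -13 + 3.5·6 = 8; e = 5.5 − 8 = -2.5
h=8: q̂ = -13 + 3.5·8 = 15; e = 16.5 − 15 = 1.5
h=11: q̂ = -13 + 3.5·11 = 25.5; e = 28.5 − 25.5 = 3
h=14: q̂ = -13 + 3.5·14 = 36; e = 35 − 36 = -1
h=16: q̂ = -13 + 3.5·16 = 43; e = 42 − 43 = -1
SSE = 6.25 + 2.25 + 9 + 1 + 1 = 19.5
s = √(19.5/3) = 2.54951
e/s = -1 / 2.54951 = -0.3922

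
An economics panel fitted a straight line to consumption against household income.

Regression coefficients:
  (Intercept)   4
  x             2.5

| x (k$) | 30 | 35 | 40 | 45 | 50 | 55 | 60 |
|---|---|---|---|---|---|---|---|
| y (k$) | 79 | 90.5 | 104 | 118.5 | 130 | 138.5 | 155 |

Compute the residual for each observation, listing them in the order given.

0, -1, 0, 2, 1, -3, 1

x=30: ŷ = 4 + 2.5·30 = 79; r = 79 − 79 = 0
x=35: ŷ = 4 + 2.5·35 = 91.5; r = 90.5 − 91.5 = -1
x=40: ŷ = 4 + 2.5·40 = 104; r = 104 − 104 = 0
x=45: ŷ = 4 + 2.5·45 = 116.5; r = 118.5 − 116.5 = 2
x=50: ŷ = 4 + 2.5·50 = 129; r = 130 − 129 = 1
x=55: ŷ = 4 + 2.5·55 = 141.5; r = 138.5 − 141.5 = -3
x=60: ŷ = 4 + 2.5·60 = 154; r = 155 − 154 = 1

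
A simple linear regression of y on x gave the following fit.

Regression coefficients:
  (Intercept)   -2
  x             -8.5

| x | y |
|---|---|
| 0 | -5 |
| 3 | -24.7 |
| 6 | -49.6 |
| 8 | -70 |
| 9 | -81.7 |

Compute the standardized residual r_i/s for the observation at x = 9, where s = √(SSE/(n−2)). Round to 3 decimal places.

-0.892

x=0: ŷ = -2 − 8.5·0 = -2; r = -5 − (-2) = -3
x=3: ŷ = -2 − 8.5·3 = -27.5; r = -24.7 − (-27.5) = 2.8
x=6: ŷ = -2 − 8.5·6 = -53; r = -49.6 − (-53) = 3.4
x=8: ŷ = -2 − 8.5·8 = -70; r = -70 − (-70) = 0
x=9: ŷ = -2 − 8.5·9 = -78.5; r = -81.7 − (-78.5) = -3.2
SSE = 9 + 7.84 + 11.56 + 0 + 10.24 = 38.64
s = √(38.64/3) = 3.58887
r/s = -3.2 / 3.58887 = -0.892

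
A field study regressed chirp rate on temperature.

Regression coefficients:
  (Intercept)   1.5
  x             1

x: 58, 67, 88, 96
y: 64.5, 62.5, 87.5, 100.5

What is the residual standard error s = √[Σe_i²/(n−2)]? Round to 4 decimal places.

x=58: ŷ = 1.5 + 58 = 59.5; e = 64.5 − 59.5 = 5
x=67: ŷ = 1.5 + 67 = 68.5; e = 62.5 − 68.5 = -6
x=88: ŷ = 1.5 + 88 = 89.5; e = 87.5 − 89.5 = -2
x=96: ŷ = 1.5 + 96 = 97.5; e = 100.5 − 97.5 = 3
SSE = 25 + 36 + 4 + 9 = 74
s = √(74/2) = √37 ≈ 6.0828

s = 6.0828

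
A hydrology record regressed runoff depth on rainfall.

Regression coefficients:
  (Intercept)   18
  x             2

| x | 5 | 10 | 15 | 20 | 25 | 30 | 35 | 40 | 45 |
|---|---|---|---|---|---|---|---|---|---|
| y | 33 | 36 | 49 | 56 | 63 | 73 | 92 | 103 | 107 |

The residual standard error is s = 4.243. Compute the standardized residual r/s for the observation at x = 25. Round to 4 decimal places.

ŷ = 18 + 2·25 = 68
r = 63 − 68 = -5
r/s = -5 / 4.243 = -1.1784

-1.1784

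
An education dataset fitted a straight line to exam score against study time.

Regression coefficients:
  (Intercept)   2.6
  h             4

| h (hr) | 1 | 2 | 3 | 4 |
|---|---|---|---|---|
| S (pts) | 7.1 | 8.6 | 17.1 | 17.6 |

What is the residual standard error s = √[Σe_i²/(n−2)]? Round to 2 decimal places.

s = 2.40

h=1: ŷ = 2.6 + 4·1 = 6.6; e = 7.1 − 6.6 = 0.5
h=2: ŷ = 2.6 + 4·2 = 10.6; e = 8.6 − 10.6 = -2
h=3: ŷ = 2.6 + 4·3 = 14.6; e = 17.1 − 14.6 = 2.5
h=4: ŷ = 2.6 + 4·4 = 18.6; e = 17.6 − 18.6 = -1
SSE = 0.25 + 4 + 6.25 + 1 = 11.5
s = √(11.5/2) = √5.75 ≈ 2.40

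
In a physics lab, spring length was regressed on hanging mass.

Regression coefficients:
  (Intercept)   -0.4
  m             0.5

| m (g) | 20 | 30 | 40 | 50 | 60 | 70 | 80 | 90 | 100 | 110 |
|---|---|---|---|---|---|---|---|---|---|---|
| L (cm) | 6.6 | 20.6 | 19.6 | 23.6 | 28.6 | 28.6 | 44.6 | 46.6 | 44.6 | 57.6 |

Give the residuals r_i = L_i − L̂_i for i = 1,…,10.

m=20: L̂ = -0.4 + 0.5·20 = 9.6; r = 6.6 − 9.6 = -3
m=30: L̂ = -0.4 + 0.5·30 = 14.6; r = 20.6 − 14.6 = 6
m=40: L̂ = -0.4 + 0.5·40 = 19.6; r = 19.6 − 19.6 = 0
m=50: L̂ = -0.4 + 0.5·50 = 24.6; r = 23.6 − 24.6 = -1
m=60: L̂ = -0.4 + 0.5·60 = 29.6; r = 28.6 − 29.6 = -1
m=70: L̂ = -0.4 + 0.5·70 = 34.6; r = 28.6 − 34.6 = -6
m=80: L̂ = -0.4 + 0.5·80 = 39.6; r = 44.6 − 39.6 = 5
m=90: L̂ = -0.4 + 0.5·90 = 44.6; r = 46.6 − 44.6 = 2
m=100: L̂ = -0.4 + 0.5·100 = 49.6; r = 44.6 − 49.6 = -5
m=110: L̂ = -0.4 + 0.5·110 = 54.6; r = 57.6 − 54.6 = 3

-3, 6, 0, -1, -1, -6, 5, 2, -5, 3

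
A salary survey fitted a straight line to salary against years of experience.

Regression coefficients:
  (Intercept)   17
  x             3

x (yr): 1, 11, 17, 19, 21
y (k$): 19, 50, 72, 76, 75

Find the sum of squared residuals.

x=1: ŷ = 17 + 3·1 = 20; r = 19 − 20 = -1
x=11: ŷ = 17 + 3·11 = 50; r = 50 − 50 = 0
x=17: ŷ = 17 + 3·17 = 68; r = 72 − 68 = 4
x=19: ŷ = 17 + 3·19 = 74; r = 76 − 74 = 2
x=21: ŷ = 17 + 3·21 = 80; r = 75 − 80 = -5
SSE = 1 + 0 + 16 + 4 + 25 = 46

SSE = 46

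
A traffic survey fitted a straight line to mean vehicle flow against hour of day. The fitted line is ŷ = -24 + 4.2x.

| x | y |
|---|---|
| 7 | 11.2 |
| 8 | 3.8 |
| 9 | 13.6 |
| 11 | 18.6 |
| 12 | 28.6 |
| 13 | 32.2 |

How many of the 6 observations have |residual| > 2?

x=7: ŷ = -24 + 4.2·7 = 5.4; r = 11.2 − 5.4 = 5.8
x=8: ŷ = -24 + 4.2·8 = 9.6; r = 3.8 − 9.6 = -5.8
x=9: ŷ = -24 + 4.2·9 = 13.8; r = 13.6 − 13.8 = -0.2
x=11: ŷ = -24 + 4.2·11 = 22.2; r = 18.6 − 22.2 = -3.6
x=12: ŷ = -24 + 4.2·12 = 26.4; r = 28.6 − 26.4 = 2.2
x=13: ŷ = -24 + 4.2·13 = 30.6; r = 32.2 − 30.6 = 1.6
|r| > 2: x=7 (|r|=5.8), x=8 (|r|=5.8), x=11 (|r|=3.6), x=12 (|r|=2.2) → 4

4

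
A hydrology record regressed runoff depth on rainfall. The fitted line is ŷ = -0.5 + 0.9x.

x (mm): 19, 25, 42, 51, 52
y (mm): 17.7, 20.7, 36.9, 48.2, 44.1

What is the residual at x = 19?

e = 1.1

ŷ = -0.5 + 0.9·19 = 16.6
e = 17.7 − 16.6 = 1.1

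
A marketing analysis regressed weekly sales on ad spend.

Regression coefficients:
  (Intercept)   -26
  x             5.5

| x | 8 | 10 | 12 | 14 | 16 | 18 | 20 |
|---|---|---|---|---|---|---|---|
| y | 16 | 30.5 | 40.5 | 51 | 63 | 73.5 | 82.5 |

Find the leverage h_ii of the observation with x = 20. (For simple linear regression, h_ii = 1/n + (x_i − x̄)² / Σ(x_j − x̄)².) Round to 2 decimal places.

x̄ = (8 + 10 + 12 + 14 + 16 + 18 + 20)/7 = 14
Σ(x − x̄)² = 36 + 16 + 4 + 0 + 4 + 16 + 36 = 112
h = 1/7 + (6)²/112 = 0.142857 + 0.321429 = 0.46

h = 0.46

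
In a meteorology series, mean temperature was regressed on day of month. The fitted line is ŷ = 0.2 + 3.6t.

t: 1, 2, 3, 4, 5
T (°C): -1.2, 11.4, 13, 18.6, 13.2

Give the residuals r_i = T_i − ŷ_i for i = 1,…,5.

t=1: ŷ = 0.2 + 3.6·1 = 3.8; r = -1.2 − 3.8 = -5
t=2: ŷ = 0.2 + 3.6·2 = 7.4; r = 11.4 − 7.4 = 4
t=3: ŷ = 0.2 + 3.6·3 = 11; r = 13 − 11 = 2
t=4: ŷ = 0.2 + 3.6·4 = 14.6; r = 18.6 − 14.6 = 4
t=5: ŷ = 0.2 + 3.6·5 = 18.2; r = 13.2 − 18.2 = -5

-5, 4, 2, 4, -5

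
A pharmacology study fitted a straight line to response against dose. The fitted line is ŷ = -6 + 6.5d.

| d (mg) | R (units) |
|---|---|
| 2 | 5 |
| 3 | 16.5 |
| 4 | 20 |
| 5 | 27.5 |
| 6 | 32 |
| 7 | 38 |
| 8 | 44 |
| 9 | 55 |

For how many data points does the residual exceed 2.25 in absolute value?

d=2: ŷ = -6 + 6.5·2 = 7; e = 5 − 7 = -2
d=3: ŷ = -6 + 6.5·3 = 13.5; e = 16.5 − 13.5 = 3
d=4: ŷ = -6 + 6.5·4 = 20; e = 20 − 20 = 0
d=5: ŷ = -6 + 6.5·5 = 26.5; e = 27.5 − 26.5 = 1
d=6: ŷ = -6 + 6.5·6 = 33; e = 32 − 33 = -1
d=7: ŷ = -6 + 6.5·7 = 39.5; e = 38 − 39.5 = -1.5
d=8: ŷ = -6 + 6.5·8 = 46; e = 44 − 46 = -2
d=9: ŷ = -6 + 6.5·9 = 52.5; e = 55 − 52.5 = 2.5
|e| > 2.25: d=3 (|e|=3), d=9 (|e|=2.5) → 2

2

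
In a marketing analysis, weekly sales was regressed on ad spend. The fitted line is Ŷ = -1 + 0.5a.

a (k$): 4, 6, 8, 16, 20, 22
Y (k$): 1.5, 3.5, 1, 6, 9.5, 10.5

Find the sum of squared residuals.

SSE = 8

a=4: Ŷ = -1 + 0.5·4 = 1; e = 1.5 − 1 = 0.5
a=6: Ŷ = -1 + 0.5·6 = 2; e = 3.5 − 2 = 1.5
a=8: Ŷ = -1 + 0.5·8 = 3; e = 1 − 3 = -2
a=16: Ŷ = -1 + 0.5·16 = 7; e = 6 − 7 = -1
a=20: Ŷ = -1 + 0.5·20 = 9; e = 9.5 − 9 = 0.5
a=22: Ŷ = -1 + 0.5·22 = 10; e = 10.5 − 10 = 0.5
SSE = 0.25 + 2.25 + 4 + 1 + 0.25 + 0.25 = 8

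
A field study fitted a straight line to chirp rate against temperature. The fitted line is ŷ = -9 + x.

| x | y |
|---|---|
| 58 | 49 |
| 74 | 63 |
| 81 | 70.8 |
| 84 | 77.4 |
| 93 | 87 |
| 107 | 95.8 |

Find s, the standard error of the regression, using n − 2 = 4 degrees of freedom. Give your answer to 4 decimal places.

s = 2.5020

x=58: ŷ = -9 + 58 = 49; e = 49 − 49 = 0
x=74: ŷ = -9 + 74 = 65; e = 63 − 65 = -2
x=81: ŷ = -9 + 81 = 72; e = 70.8 − 72 = -1.2
x=84: ŷ = -9 + 84 = 75; e = 77.4 − 75 = 2.4
x=93: ŷ = -9 + 93 = 84; e = 87 − 84 = 3
x=107: ŷ = -9 + 107 = 98; e = 95.8 − 98 = -2.2
SSE = 0 + 4 + 1.44 + 5.76 + 9 + 4.84 = 25.04
s = √(25.04/4) = √6.26 ≈ 2.5020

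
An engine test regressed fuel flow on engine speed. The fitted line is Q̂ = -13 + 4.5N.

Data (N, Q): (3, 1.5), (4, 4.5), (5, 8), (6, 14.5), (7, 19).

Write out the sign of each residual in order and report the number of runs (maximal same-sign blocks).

N=3: Q̂ = -13 + 4.5·3 = 0.5; r = 1.5 − 0.5 = 1
N=4: Q̂ = -13 + 4.5·4 = 5; r = 4.5 − 5 = -0.5
N=5: Q̂ = -13 + 4.5·5 = 9.5; r = 8 − 9.5 = -1.5
N=6: Q̂ = -13 + 4.5·6 = 14; r = 14.5 − 14 = 0.5
N=7: Q̂ = -13 + 4.5·7 = 18.5; r = 19 − 18.5 = 0.5
Signs: + − − + +
Runs: +×1, −×2, +×2 → 3

3 runs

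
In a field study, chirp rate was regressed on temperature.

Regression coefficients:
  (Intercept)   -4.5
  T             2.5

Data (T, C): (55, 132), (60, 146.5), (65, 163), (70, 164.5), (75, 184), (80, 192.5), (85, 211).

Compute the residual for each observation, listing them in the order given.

-1, 1, 5, -6, 1, -3, 3

T=55: Ĉ = -4.5 + 2.5·55 = 133; e = 132 − 133 = -1
T=60: Ĉ = -4.5 + 2.5·60 = 145.5; e = 146.5 − 145.5 = 1
T=65: Ĉ = -4.5 + 2.5·65 = 158; e = 163 − 158 = 5
T=70: Ĉ = -4.5 + 2.5·70 = 170.5; e = 164.5 − 170.5 = -6
T=75: Ĉ = -4.5 + 2.5·75 = 183; e = 184 − 183 = 1
T=80: Ĉ = -4.5 + 2.5·80 = 195.5; e = 192.5 − 195.5 = -3
T=85: Ĉ = -4.5 + 2.5·85 = 208; e = 211 − 208 = 3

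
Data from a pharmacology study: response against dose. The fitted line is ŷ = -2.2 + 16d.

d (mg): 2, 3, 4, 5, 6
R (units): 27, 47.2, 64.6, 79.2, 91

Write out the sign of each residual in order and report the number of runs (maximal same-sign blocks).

d=2: ŷ = -2.2 + 16·2 = 29.8; e = 27 − 29.8 = -2.8
d=3: ŷ = -2.2 + 16·3 = 45.8; e = 47.2 − 45.8 = 1.4
d=4: ŷ = -2.2 + 16·4 = 61.8; e = 64.6 − 61.8 = 2.8
d=5: ŷ = -2.2 + 16·5 = 77.8; e = 79.2 − 77.8 = 1.4
d=6: ŷ = -2.2 + 16·6 = 93.8; e = 91 − 93.8 = -2.8
Signs: − + + + −
Runs: −×1, +×3, −×1 → 3

3 runs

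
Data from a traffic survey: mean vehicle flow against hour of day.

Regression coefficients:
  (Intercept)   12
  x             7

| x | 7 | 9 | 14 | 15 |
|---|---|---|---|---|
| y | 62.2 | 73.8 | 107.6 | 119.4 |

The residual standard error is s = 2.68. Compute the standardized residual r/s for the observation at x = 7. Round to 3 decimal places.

ŷ = 12 + 7·7 = 61
r = 62.2 − 61 = 1.2
r/s = 1.2 / 2.68 = 0.448

0.448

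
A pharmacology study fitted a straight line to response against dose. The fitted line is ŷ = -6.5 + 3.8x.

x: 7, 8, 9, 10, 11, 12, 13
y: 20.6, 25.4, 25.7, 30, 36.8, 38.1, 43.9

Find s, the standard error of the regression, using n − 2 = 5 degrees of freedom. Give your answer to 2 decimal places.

s = 1.61

x=7: ŷ = -6.5 + 3.8·7 = 20.1; r = 20.6 − 20.1 = 0.5
x=8: ŷ = -6.5 + 3.8·8 = 23.9; r = 25.4 − 23.9 = 1.5
x=9: ŷ = -6.5 + 3.8·9 = 27.7; r = 25.7 − 27.7 = -2
x=10: ŷ = -6.5 + 3.8·10 = 31.5; r = 30 − 31.5 = -1.5
x=11: ŷ = -6.5 + 3.8·11 = 35.3; r = 36.8 − 35.3 = 1.5
x=12: ŷ = -6.5 + 3.8·12 = 39.1; r = 38.1 − 39.1 = -1
x=13: ŷ = -6.5 + 3.8·13 = 42.9; r = 43.9 − 42.9 = 1
SSE = 0.25 + 2.25 + 4 + 2.25 + 2.25 + 1 + 1 = 13
s = √(13/5) = √2.6 ≈ 1.61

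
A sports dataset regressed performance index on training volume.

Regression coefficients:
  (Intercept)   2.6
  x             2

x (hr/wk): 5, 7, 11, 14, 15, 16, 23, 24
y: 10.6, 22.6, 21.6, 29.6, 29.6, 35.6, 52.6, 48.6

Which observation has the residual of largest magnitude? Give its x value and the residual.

x=5: ŷ = 2.6 + 2·5 = 12.6; r = 10.6 − 12.6 = -2
x=7: ŷ = 2.6 + 2·7 = 16.6; r = 22.6 − 16.6 = 6
x=11: ŷ = 2.6 + 2·11 = 24.6; r = 21.6 − 24.6 = -3
x=14: ŷ = 2.6 + 2·14 = 30.6; r = 29.6 − 30.6 = -1
x=15: ŷ = 2.6 + 2·15 = 32.6; r = 29.6 − 32.6 = -3
x=16: ŷ = 2.6 + 2·16 = 34.6; r = 35.6 − 34.6 = 1
x=23: ŷ = 2.6 + 2·23 = 48.6; r = 52.6 − 48.6 = 4
x=24: ŷ = 2.6 + 2·24 = 50.6; r = 48.6 − 50.6 = -2
Largest |r| is 6 at x = 7, residual 6.

x = 7, r = 6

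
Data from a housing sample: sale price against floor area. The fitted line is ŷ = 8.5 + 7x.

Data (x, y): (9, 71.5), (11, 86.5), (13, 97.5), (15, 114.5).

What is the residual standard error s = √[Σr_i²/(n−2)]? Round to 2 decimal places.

s = 1.73

x=9: ŷ = 8.5 + 7·9 = 71.5; r = 71.5 − 71.5 = 0
x=11: ŷ = 8.5 + 7·11 = 85.5; r = 86.5 − 85.5 = 1
x=13: ŷ = 8.5 + 7·13 = 99.5; r = 97.5 − 99.5 = -2
x=15: ŷ = 8.5 + 7·15 = 113.5; r = 114.5 − 113.5 = 1
SSE = 0 + 1 + 4 + 1 = 6
s = √(6/2) = √3 ≈ 1.73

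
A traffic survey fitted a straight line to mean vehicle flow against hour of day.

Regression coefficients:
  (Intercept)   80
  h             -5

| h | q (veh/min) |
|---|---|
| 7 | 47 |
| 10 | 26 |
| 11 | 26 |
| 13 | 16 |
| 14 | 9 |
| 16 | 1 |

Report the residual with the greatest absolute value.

h=7: q̂ = 80 − 5·7 = 45; r = 47 − 45 = 2
h=10: q̂ = 80 − 5·10 = 30; r = 26 − 30 = -4
h=11: q̂ = 80 − 5·11 = 25; r = 26 − 25 = 1
h=13: q̂ = 80 − 5·13 = 15; r = 16 − 15 = 1
h=14: q̂ = 80 − 5·14 = 10; r = 9 − 10 = -1
h=16: q̂ = 80 − 5·16 = 0; r = 1 − 0 = 1
Largest |r| is 4 at h = 10, residual -4.

r = -4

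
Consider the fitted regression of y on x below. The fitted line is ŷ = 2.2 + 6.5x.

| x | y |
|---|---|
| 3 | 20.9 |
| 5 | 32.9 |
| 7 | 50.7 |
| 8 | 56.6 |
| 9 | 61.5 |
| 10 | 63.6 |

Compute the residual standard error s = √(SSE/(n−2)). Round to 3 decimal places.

x=3: ŷ = 2.2 + 6.5·3 = 21.7; r = 20.9 − 21.7 = -0.8
x=5: ŷ = 2.2 + 6.5·5 = 34.7; r = 32.9 − 34.7 = -1.8
x=7: ŷ = 2.2 + 6.5·7 = 47.7; r = 50.7 − 47.7 = 3
x=8: ŷ = 2.2 + 6.5·8 = 54.2; r = 56.6 − 54.2 = 2.4
x=9: ŷ = 2.2 + 6.5·9 = 60.7; r = 61.5 − 60.7 = 0.8
x=10: ŷ = 2.2 + 6.5·10 = 67.2; r = 63.6 − 67.2 = -3.6
SSE = 0.64 + 3.24 + 9 + 5.76 + 0.64 + 12.96 = 32.24
s = √(32.24/4) = √8.06 ≈ 2.839

s = 2.839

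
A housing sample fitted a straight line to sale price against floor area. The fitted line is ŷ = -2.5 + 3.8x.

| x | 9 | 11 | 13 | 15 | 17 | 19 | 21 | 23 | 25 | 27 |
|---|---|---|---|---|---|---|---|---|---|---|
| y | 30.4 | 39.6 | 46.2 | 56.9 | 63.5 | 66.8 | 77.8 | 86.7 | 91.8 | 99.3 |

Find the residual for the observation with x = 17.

ŷ = -2.5 + 3.8·17 = 62.1
r = 63.5 − 62.1 = 1.4

r = 1.4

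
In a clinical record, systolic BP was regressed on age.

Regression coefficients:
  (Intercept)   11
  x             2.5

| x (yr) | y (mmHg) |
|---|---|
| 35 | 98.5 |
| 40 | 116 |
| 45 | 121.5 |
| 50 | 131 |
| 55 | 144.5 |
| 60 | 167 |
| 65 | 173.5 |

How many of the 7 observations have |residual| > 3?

4

x=35: ŷ = 11 + 2.5·35 = 98.5; r = 98.5 − 98.5 = 0
x=40: ŷ = 11 + 2.5·40 = 111; r = 116 − 111 = 5
x=45: ŷ = 11 + 2.5·45 = 123.5; r = 121.5 − 123.5 = -2
x=50: ŷ = 11 + 2.5·50 = 136; r = 131 − 136 = -5
x=55: ŷ = 11 + 2.5·55 = 148.5; r = 144.5 − 148.5 = -4
x=60: ŷ = 11 + 2.5·60 = 161; r = 167 − 161 = 6
x=65: ŷ = 11 + 2.5·65 = 173.5; r = 173.5 − 173.5 = 0
|r| > 3: x=40 (|r|=5), x=50 (|r|=5), x=55 (|r|=4), x=60 (|r|=6) → 4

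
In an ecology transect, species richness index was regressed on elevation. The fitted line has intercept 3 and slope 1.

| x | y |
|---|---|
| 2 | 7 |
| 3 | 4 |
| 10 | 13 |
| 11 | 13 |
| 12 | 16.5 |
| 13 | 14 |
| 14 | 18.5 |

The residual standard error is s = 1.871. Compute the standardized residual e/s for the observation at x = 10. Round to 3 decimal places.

0.000

ŷ = 3 + 10 = 13
e = 13 − 13 = 0
e/s = 0 / 1.871 = 0.000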